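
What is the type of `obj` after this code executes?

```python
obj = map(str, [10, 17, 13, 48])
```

map() returns a map iterator object

map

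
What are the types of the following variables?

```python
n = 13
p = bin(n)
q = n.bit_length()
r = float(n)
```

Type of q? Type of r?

int.bit_length() returns int; float() returns float

int, float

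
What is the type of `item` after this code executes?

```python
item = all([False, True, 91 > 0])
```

all() returns bool

bool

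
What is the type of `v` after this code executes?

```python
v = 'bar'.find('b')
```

str.find() returns int (index, or -1)

int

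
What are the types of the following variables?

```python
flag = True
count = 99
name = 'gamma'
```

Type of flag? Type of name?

flag is bool; name is str

bool, str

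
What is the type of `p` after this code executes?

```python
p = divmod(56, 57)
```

divmod() returns a tuple (quotient, remainder)

tuple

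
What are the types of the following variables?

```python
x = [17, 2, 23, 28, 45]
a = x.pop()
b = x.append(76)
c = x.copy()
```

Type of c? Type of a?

list.copy() returns list; list.pop() returns the element (int)

list, int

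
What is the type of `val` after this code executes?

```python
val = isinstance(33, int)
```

isinstance() returns bool

bool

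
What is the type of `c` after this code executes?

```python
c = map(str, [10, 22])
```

map() returns a map iterator object

map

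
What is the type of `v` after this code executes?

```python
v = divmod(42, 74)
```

divmod() returns a tuple (quotient, remainder)

tuple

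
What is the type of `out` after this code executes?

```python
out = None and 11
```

'and' returns first falsy value (None)

NoneType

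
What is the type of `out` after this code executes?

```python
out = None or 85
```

'or' with None returns the other value (85, int)

int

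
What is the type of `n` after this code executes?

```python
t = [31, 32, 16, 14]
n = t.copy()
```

list.copy() returns list

list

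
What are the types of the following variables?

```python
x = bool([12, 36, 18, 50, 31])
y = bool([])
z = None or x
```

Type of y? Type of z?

bool() returns bool; None or <bool> returns the bool

bool, bool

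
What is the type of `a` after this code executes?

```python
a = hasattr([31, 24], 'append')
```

hasattr() returns bool

bool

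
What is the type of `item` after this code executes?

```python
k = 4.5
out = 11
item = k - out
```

float - int returns float (4.5 - 11 = -6.5)

float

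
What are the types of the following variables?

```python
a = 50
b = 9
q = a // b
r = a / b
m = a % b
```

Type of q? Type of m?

int // int returns int; int % int returns int

int, int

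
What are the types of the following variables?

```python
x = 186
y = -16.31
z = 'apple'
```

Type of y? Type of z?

y is float; z is str

float, str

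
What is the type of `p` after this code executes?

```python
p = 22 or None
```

'or' returns first truthy value (22, int)

int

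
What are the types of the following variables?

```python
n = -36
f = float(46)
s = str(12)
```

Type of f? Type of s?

f is float; s is str

float, str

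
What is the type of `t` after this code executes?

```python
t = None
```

None has type NoneType

NoneType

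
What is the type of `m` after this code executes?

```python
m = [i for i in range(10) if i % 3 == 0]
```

A list comprehension [...] produces a list

list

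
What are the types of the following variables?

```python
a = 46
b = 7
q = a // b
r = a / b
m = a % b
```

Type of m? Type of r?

int % int returns int; int / int returns float

int, float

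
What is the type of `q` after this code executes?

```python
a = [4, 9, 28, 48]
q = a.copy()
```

list.copy() returns list

list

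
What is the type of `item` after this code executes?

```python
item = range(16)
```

range() returns a range object

range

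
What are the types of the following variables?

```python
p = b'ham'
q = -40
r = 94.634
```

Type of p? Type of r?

p is bytes; r is float

bytes, float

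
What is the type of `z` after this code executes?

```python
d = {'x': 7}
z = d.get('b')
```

dict.get() returns None when key 'b' is not found and no default given

NoneType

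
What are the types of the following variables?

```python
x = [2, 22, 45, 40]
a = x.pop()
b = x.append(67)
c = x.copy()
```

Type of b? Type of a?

list.append() returns None; list.pop() returns the element (int)

NoneType, int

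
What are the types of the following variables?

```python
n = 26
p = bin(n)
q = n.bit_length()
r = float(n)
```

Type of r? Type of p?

float() returns float; bin() returns str

float, str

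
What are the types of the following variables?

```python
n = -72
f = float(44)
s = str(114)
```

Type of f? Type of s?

f is float; s is str

float, str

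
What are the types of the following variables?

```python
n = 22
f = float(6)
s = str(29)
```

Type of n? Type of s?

n is int; s is str

int, str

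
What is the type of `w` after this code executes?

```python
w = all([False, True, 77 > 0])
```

all() returns bool

bool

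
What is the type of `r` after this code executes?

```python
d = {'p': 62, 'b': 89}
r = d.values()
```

.values() returns a dict_values view object

dict_values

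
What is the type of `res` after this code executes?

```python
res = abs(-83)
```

abs() of int returns int

int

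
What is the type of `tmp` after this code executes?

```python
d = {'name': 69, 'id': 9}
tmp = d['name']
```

Accessing dict[str, int] with key 'name' returns int value 69

int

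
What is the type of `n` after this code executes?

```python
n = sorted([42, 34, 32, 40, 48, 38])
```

sorted() always returns list

list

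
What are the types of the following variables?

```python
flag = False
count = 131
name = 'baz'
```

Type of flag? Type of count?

flag is bool; count is int

bool, int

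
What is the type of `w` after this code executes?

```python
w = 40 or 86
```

'or' returns the first truthy value (40, which is int)

int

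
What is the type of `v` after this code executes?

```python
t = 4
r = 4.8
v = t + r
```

int + float returns float (4 + 4.8 = 8.8)

float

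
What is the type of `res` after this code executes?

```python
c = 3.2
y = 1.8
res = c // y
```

float // float returns float (floor division preserves float type)

float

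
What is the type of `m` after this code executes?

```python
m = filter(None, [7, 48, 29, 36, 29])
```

filter() returns a filter iterator object

filter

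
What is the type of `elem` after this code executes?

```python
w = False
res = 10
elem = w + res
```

bool + int returns int (False is 0, so 0 + 10 = 10)

int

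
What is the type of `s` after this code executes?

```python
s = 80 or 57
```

'or' returns the first truthy value (80, which is int)

int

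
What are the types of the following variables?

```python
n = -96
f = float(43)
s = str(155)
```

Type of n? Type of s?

n is int; s is str

int, str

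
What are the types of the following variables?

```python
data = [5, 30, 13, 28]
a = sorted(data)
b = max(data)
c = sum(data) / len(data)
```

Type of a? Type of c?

sorted() returns list; int / int returns float

list, float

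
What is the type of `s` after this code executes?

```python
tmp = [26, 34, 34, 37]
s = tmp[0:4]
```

Slicing a list always returns a list

list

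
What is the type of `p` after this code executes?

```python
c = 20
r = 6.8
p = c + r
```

int + float returns float (20 + 6.8 = 26.8)

float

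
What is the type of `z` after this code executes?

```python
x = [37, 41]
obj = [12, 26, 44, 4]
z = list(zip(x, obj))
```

list(zip(...)) returns a list of tuples

list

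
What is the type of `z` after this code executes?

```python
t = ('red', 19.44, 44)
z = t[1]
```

Index 1 of tuple is 19.44 which is float

float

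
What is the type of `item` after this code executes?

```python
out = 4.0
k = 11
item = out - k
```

float - int returns float (4.0 - 11 = -7.0)

float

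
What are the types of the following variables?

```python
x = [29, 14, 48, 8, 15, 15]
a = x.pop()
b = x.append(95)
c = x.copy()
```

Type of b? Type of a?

list.append() returns None; list.pop() returns the element (int)

NoneType, int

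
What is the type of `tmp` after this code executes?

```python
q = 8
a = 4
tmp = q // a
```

int // int returns int (8 // 4 = 2)

int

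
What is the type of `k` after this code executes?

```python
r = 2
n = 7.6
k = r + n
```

int + float returns float (2 + 7.6 = 9.6)

float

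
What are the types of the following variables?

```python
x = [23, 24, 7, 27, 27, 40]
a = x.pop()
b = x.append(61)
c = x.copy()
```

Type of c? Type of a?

list.copy() returns list; list.pop() returns the element (int)

list, int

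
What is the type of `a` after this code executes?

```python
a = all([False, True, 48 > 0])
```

all() returns bool

bool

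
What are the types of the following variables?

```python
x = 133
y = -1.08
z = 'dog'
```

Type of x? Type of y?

x is int; y is float

int, float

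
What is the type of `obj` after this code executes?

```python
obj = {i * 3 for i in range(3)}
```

A set comprehension {expr for x in iterable} produces a set

set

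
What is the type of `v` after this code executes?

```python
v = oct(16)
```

oct() returns str representation

str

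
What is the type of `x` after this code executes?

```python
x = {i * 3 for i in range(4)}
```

A set comprehension {expr for x in iterable} produces a set

set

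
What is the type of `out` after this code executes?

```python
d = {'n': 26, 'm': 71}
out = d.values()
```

.values() returns a dict_values view object

dict_values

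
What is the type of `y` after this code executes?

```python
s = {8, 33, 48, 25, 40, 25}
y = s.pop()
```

Popping from a set of ints returns int

int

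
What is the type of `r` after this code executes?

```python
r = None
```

None has type NoneType

NoneType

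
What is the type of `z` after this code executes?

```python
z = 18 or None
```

'or' returns first truthy value (18, int)

int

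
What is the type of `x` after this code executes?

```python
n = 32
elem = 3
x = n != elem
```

Comparison operators return bool

bool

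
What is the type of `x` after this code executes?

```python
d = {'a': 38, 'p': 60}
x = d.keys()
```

.keys() returns a dict_keys view object

dict_keys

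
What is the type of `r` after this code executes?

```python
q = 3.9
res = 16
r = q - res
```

float - int returns float (3.9 - 16 = -12.1)

float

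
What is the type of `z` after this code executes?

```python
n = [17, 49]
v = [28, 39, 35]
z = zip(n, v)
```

zip() returns a zip iterator object

zip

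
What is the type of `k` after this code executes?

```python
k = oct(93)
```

oct() returns str representation

str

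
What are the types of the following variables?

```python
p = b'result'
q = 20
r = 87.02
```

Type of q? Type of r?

q is int; r is float

int, float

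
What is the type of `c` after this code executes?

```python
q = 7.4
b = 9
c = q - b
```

float - int returns float (7.4 - 9 = -1.6)

float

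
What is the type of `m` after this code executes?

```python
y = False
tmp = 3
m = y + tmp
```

bool + int returns int (False is 0, so 0 + 3 = 3)

int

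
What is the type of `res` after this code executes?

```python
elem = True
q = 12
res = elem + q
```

bool + int returns int (True is 1, so 1 + 12 = 13)

int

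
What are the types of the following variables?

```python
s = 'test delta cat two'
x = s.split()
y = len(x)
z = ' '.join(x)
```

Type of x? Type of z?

str.split() returns list; str.join() returns str

list, str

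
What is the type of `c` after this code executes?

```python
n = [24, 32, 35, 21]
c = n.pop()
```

list.pop() returns the popped element (int here)

int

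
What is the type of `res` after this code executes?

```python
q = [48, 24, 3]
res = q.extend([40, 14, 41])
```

list.extend() returns None

NoneType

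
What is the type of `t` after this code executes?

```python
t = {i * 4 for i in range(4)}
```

A set comprehension {expr for x in iterable} produces a set

set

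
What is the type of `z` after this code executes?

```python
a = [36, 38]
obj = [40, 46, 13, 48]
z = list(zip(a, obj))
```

list(zip(...)) returns a list of tuples

list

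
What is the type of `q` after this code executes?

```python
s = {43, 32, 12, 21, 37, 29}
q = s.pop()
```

Popping from a set of ints returns int

int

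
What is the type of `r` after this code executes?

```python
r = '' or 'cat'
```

'or' returns first truthy value ('cat', which is str)

str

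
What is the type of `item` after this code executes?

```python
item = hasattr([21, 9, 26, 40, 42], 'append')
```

hasattr() returns bool

bool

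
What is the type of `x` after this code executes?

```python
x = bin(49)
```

bin() returns str representation

str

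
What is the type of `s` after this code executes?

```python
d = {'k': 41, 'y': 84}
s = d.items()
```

dict.items() returns a dict_items view

dict_items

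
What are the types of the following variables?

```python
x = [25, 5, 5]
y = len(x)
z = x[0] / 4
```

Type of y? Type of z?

len() returns int; int / int returns float

int, float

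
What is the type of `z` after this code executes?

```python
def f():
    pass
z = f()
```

A function with no return statement returns None

NoneType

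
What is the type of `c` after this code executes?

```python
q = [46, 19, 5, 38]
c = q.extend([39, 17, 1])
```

list.extend() returns None

NoneType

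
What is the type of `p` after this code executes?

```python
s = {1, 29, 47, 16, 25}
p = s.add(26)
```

set.add() returns None (mutates in place)

NoneType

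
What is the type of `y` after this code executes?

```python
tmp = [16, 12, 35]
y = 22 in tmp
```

'in' operator returns bool

bool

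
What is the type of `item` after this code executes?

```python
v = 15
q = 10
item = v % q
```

int % int returns int (15 % 10 = 5)

int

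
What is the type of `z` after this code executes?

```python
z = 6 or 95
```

'or' returns the first truthy value (6, which is int)

int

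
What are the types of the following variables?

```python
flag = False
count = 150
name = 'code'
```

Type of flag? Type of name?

flag is bool; name is str

bool, str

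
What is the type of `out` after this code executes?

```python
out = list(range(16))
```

list(range(...)) returns list

list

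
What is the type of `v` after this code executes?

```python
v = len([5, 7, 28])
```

len() always returns int

int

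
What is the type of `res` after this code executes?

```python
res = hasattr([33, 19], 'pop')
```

hasattr() returns bool

bool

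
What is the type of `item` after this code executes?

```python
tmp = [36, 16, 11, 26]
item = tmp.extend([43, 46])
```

list.extend() returns None

NoneType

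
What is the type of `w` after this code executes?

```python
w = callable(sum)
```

callable() returns bool

bool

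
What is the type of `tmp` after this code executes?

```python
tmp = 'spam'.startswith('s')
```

str.startswith() returns bool

bool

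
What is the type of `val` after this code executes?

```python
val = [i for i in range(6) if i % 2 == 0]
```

A list comprehension [...] produces a list

list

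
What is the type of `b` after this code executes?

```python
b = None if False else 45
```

Ternary: condition is False, else branch (45) taken → int

int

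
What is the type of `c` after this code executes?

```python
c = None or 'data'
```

'or' with None returns the other value ('data', str)

str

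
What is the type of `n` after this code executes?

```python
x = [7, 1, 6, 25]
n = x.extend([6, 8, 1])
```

list.extend() returns None

NoneType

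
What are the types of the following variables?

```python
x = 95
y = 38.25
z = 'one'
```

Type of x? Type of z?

x is int; z is str

int, str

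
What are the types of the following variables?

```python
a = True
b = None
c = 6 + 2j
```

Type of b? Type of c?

b is NoneType; c is complex

NoneType, complex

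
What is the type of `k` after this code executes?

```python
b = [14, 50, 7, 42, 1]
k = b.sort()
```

list.sort() returns None (sorts in place)

NoneType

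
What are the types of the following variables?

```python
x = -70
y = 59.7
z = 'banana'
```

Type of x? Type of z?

x is int; z is str

int, str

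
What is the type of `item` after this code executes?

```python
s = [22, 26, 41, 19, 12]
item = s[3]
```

Indexing a list of ints returns int (s[3] = 19)

int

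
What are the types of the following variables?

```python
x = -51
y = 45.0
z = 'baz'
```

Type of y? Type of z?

y is float; z is str

float, str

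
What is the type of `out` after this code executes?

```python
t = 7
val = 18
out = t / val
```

int / int always returns float in Python 3 (7 / 18 = 0.388889)

float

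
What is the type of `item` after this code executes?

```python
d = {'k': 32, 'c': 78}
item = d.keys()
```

.keys() returns a dict_keys view object

dict_keys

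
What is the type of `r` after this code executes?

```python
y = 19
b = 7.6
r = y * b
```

int * float returns float (19 * 7.6 = 144.4)

float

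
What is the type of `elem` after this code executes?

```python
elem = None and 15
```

'and' returns first falsy value (None)

NoneType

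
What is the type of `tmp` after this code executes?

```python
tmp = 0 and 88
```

'and' returns the first falsy value (0, which is int)

int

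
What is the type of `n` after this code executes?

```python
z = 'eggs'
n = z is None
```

'is' comparison returns bool

bool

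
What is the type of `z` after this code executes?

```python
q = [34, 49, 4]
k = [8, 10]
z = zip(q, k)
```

zip() returns a zip iterator object

zip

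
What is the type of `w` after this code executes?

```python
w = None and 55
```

'and' returns first falsy value (None)

NoneType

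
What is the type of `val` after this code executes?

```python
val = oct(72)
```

oct() returns str representation

str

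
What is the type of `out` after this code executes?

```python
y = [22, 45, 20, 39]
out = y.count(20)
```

list.count() returns int

int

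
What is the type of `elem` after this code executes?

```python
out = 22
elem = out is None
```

'is' comparison returns bool

bool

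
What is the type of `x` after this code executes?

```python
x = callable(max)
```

callable() returns bool

bool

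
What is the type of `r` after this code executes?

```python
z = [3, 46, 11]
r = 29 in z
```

'in' operator returns bool

bool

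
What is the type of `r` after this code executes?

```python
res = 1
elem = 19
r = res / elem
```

int / int always returns float in Python 3 (1 / 19 = 0.0526316)

float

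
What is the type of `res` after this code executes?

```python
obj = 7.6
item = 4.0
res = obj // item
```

float // float returns float (floor division preserves float type)

float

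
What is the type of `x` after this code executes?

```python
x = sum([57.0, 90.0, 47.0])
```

sum() of floats returns float

float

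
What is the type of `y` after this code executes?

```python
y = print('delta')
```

print() returns None

NoneType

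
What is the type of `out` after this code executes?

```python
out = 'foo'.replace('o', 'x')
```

str.replace() returns str

str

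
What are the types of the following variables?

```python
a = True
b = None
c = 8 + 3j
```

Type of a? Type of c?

a is bool; c is complex

bool, complex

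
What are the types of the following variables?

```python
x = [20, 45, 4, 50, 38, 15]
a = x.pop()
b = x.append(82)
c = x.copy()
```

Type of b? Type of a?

list.append() returns None; list.pop() returns the element (int)

NoneType, int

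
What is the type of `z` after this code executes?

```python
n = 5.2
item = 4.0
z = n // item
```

float // float returns float (floor division preserves float type)

float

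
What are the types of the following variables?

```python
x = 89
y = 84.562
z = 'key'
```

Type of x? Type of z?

x is int; z is str

int, str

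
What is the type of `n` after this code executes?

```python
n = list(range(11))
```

list(range(...)) returns list

list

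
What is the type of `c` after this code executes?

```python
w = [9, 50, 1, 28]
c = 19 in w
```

'in' operator returns bool

bool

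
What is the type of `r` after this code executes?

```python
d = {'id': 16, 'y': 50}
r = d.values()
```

.values() returns a dict_values view object

dict_values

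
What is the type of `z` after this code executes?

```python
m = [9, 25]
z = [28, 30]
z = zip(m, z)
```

zip() returns a zip iterator object

zip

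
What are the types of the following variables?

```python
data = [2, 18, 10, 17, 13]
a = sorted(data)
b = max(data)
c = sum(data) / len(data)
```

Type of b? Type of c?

max of ints returns int; int / int returns float

int, float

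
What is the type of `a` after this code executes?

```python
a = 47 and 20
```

'and' returns the last value when all truthy (20, which is int)

int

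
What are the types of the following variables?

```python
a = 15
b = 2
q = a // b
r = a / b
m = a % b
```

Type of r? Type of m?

int / int returns float; int % int returns int

float, int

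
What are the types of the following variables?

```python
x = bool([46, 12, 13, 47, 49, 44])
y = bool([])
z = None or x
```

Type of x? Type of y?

bool() returns bool; bool() returns bool

bool, bool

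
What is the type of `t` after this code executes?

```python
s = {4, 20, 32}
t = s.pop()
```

Popping from a set of ints returns int

int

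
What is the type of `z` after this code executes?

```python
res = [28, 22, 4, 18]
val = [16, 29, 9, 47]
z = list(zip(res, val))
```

list(zip(...)) returns a list of tuples

list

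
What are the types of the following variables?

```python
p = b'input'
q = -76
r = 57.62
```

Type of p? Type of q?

p is bytes; q is int

bytes, int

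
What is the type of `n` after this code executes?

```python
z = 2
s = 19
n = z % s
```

int % int returns int (2 % 19 = 2)

int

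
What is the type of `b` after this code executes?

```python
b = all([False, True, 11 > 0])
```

all() returns bool

bool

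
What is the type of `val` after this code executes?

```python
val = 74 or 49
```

'or' returns the first truthy value (74, which is int)

int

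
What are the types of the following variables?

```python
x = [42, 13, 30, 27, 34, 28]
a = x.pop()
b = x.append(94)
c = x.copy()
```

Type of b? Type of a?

list.append() returns None; list.pop() returns the element (int)

NoneType, int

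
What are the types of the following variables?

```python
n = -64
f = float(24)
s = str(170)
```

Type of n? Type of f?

n is int; f is float

int, float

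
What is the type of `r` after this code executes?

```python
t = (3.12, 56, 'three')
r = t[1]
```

Index 1 of tuple is 56 which is int

int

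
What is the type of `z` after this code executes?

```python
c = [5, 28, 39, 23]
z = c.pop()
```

list.pop() returns the popped element (int here)

int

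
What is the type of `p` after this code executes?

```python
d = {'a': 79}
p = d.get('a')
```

dict.get() returns the value (int) when key is found

int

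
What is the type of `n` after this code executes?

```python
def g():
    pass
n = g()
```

A function with no return statement returns None

NoneType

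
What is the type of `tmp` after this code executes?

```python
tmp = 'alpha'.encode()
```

str.encode() returns bytes

bytes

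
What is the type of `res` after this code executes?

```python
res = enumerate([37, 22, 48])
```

enumerate() returns an enumerate iterator object

enumerate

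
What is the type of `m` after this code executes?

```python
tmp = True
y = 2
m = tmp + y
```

bool + int returns int (True is 1, so 1 + 2 = 3)

int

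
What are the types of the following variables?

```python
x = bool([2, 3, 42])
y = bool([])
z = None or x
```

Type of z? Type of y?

None or <bool> returns the bool; bool() returns bool

bool, bool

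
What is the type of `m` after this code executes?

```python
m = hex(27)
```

hex() returns str representation

str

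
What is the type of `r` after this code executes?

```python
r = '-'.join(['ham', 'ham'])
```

str.join() returns str

str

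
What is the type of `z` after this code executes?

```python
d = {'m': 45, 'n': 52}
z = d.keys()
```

.keys() returns a dict_keys view object

dict_keys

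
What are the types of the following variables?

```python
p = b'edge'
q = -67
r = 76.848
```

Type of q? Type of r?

q is int; r is float

int, float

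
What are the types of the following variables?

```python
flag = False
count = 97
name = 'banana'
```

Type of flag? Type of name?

flag is bool; name is str

bool, str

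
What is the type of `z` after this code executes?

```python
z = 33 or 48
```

'or' returns the first truthy value (33, which is int)

int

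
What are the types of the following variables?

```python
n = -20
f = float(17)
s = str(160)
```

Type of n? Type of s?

n is int; s is str

int, str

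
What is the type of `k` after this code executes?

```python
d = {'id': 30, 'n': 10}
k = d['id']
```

Accessing dict[str, int] with key 'id' returns int value 30

int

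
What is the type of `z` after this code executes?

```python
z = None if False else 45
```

Ternary: condition is False, else branch (45) taken → int

int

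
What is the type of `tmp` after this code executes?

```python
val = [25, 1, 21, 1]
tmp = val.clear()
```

list.clear() returns None

NoneType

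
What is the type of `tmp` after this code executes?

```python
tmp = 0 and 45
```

'and' returns the first falsy value (0, which is int)

int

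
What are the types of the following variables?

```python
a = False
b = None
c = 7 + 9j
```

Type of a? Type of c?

a is bool; c is complex

bool, complex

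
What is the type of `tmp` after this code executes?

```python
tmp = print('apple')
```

print() returns None

NoneType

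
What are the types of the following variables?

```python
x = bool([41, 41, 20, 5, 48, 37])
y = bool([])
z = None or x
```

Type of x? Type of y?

bool() returns bool; bool() returns bool

bool, bool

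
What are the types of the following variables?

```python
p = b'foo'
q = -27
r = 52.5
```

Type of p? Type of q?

p is bytes; q is int

bytes, int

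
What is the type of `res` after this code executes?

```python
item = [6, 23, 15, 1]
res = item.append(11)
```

list.append() returns None (mutates in place)

NoneType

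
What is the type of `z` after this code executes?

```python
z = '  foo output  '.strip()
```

str.strip() returns str

str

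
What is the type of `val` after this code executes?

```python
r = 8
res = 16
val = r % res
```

int % int returns int (8 % 16 = 8)

int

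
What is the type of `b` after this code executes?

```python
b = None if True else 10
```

Ternary: condition is True, if branch (None) taken → NoneType

NoneType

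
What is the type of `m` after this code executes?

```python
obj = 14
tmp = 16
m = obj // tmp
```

int // int returns int (14 // 16 = 0)

int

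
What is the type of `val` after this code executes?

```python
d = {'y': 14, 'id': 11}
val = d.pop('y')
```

dict.pop() returns the value (int)

int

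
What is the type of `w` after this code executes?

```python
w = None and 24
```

'and' returns first falsy value (None)

NoneType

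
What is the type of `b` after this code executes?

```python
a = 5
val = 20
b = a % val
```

int % int returns int (5 % 20 = 5)

int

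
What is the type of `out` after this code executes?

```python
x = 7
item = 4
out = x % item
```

int % int returns int (7 % 4 = 3)

int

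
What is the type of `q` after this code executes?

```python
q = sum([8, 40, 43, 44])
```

sum() of ints returns int

int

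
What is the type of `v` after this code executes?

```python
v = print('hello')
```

print() returns None

NoneType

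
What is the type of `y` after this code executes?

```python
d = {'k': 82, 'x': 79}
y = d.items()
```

dict.items() returns a dict_items view

dict_items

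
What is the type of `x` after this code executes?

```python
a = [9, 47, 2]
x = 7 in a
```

'in' operator returns bool

bool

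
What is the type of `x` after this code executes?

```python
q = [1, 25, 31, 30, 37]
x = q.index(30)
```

list.index() returns int

int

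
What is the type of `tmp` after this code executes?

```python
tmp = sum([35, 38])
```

sum() of ints returns int

int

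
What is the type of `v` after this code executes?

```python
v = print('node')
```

print() returns None

NoneType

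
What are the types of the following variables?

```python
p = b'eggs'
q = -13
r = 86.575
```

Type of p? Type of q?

p is bytes; q is int

bytes, int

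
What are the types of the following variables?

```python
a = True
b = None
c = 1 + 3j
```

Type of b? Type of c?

b is NoneType; c is complex

NoneType, complex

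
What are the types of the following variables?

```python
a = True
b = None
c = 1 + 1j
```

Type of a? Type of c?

a is bool; c is complex

bool, complex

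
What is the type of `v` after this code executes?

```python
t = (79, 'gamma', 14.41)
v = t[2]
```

Index 2 of tuple is 14.41 which is float

float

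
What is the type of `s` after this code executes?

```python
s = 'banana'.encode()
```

str.encode() returns bytes

bytes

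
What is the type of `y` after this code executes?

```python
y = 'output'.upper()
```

str.upper() returns str

str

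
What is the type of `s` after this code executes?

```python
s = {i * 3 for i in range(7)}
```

A set comprehension {expr for x in iterable} produces a set

set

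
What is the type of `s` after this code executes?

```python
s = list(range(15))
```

list(range(...)) returns list

list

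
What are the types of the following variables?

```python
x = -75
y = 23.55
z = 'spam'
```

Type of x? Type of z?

x is int; z is str

int, str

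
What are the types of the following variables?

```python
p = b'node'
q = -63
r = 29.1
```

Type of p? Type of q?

p is bytes; q is int

bytes, int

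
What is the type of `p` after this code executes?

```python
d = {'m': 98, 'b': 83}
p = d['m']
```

Accessing dict[str, int] with key 'm' returns int value 98

int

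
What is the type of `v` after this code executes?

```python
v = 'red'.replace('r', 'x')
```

str.replace() returns str

str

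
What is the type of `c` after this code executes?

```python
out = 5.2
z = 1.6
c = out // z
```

float // float returns float (floor division preserves float type)

float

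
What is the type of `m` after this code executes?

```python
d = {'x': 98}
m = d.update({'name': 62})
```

dict.update() returns None

NoneType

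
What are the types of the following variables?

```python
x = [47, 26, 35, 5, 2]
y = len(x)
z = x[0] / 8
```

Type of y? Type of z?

len() returns int; int / int returns float

int, float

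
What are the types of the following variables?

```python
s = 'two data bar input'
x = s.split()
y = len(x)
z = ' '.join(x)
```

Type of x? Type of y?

str.split() returns list; len() returns int

list, int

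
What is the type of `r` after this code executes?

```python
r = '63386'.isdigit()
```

str.isdigit() returns bool

bool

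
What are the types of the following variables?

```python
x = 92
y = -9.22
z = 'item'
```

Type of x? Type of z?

x is int; z is str

int, str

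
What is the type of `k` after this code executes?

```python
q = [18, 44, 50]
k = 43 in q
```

'in' operator returns bool

bool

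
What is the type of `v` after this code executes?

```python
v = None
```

None has type NoneType

NoneType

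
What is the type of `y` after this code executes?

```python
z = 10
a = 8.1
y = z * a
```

int * float returns float (10 * 8.1 = 81.0)

float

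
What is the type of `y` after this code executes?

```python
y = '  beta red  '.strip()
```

str.strip() returns str

str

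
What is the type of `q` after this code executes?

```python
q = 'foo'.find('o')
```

str.find() returns int (index, or -1)

int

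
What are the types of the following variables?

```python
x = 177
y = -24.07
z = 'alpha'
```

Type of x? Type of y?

x is int; y is float

int, float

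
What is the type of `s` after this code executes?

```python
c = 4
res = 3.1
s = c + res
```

int + float returns float (4 + 3.1 = 7.1)

float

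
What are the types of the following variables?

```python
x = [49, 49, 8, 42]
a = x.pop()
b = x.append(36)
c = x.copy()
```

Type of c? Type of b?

list.copy() returns list; list.append() returns None

list, NoneType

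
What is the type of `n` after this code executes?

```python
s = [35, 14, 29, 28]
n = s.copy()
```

list.copy() returns list

list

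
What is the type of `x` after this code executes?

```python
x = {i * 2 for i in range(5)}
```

A set comprehension {expr for x in iterable} produces a set

set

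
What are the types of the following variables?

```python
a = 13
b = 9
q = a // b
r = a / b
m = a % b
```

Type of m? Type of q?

int % int returns int; int // int returns int

int, int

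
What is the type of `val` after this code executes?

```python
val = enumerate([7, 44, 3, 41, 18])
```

enumerate() returns an enumerate iterator object

enumerate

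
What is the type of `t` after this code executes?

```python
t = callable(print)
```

callable() returns bool

bool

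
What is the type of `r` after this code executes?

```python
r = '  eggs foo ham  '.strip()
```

str.strip() returns str

str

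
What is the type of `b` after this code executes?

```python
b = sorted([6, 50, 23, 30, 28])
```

sorted() always returns list

list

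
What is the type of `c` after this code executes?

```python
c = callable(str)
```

callable() returns bool

bool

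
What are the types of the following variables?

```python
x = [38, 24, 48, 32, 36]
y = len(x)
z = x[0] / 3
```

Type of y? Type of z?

len() returns int; int / int returns float

int, float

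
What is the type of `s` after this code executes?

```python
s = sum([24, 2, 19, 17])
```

sum() of ints returns int

int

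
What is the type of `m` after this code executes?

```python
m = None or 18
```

'or' with None returns the other value (18, int)

int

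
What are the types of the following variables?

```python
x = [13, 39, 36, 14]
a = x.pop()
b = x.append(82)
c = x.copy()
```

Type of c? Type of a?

list.copy() returns list; list.pop() returns the element (int)

list, int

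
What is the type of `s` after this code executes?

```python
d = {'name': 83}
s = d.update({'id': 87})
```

dict.update() returns None

NoneType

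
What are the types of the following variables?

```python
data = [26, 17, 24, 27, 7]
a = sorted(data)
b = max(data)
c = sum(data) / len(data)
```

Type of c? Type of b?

int / int returns float; max of ints returns int

float, int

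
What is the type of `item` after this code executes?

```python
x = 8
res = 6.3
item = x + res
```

int + float returns float (8 + 6.3 = 14.3)

float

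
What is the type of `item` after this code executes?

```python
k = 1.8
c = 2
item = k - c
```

float - int returns float (1.8 - 2 = -0.2)

float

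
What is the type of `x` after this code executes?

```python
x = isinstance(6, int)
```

isinstance() returns bool

bool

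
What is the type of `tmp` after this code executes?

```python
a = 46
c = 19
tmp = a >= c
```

Comparison operators return bool

bool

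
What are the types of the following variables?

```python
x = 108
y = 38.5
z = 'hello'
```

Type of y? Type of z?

y is float; z is str

float, str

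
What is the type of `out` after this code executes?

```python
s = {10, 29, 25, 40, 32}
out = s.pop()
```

Popping from a set of ints returns int

int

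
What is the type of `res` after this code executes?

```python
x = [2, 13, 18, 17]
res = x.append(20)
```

list.append() returns None (mutates in place)

NoneType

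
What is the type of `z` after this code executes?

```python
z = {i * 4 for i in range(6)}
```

A set comprehension {expr for x in iterable} produces a set

set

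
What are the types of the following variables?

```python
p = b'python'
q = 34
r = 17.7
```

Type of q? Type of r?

q is int; r is float

int, float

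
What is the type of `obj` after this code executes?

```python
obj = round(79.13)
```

round() with no ndigits arg returns int

int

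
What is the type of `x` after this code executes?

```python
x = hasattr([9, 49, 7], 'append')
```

hasattr() returns bool

bool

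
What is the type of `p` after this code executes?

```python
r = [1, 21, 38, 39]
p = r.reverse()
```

list.reverse() returns None

NoneType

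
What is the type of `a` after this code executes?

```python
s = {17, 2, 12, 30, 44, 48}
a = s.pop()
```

Popping from a set of ints returns int

int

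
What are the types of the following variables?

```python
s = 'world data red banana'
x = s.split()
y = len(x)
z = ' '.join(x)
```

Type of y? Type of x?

len() returns int; str.split() returns list

int, list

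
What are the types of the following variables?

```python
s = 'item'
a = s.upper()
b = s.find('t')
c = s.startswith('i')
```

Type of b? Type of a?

str.find() returns int; str.upper() returns str

int, str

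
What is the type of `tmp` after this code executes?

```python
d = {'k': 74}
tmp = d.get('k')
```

dict.get() returns the value (int) when key is found

int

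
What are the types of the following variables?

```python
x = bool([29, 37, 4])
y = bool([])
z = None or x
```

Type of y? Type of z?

bool() returns bool; None or <bool> returns the bool

bool, bool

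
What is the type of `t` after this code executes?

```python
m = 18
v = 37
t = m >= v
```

Comparison operators return bool

bool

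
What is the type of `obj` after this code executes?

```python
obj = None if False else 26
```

Ternary: condition is False, else branch (26) taken → int

int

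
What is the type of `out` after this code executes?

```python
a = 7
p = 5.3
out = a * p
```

int * float returns float (7 * 5.3 = 37.1)

float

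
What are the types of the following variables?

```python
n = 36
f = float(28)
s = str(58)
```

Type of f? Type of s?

f is float; s is str

float, str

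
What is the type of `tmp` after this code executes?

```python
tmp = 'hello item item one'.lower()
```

str.lower() returns str

str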